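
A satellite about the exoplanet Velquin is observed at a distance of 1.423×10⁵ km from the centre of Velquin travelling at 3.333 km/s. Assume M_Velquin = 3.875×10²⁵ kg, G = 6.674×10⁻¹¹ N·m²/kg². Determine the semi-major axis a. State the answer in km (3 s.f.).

μ = GM = 6.674×10⁻¹¹ × 3.875×10²⁵ = 2.586×10¹⁵ m³/s².
r = 1.423×10⁸ m.
Vis-viva rearranged: 1/a = 2/r − v²/μ = 1.405×10⁻⁸ − 4.295×10⁻⁹ = 9.759×10⁻⁹ m⁻¹.
a = 1.025×10⁸ m = 1.0247×10⁵ km.

a ≈ 1.02×10⁵ km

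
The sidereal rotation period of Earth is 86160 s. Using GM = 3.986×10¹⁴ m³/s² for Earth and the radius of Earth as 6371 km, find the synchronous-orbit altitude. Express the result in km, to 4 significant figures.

A synchronous orbit has period T, so by Kepler's third law a = (μT²/4π²)^(1/3).
μT²/4π² = 3.986×10¹⁴ × (8.616×10⁴)² / 39.48 = 7.495×10²² m³.
a = 4.216×10⁷ m = 42163 km.
Altitude h = a − R = 42163 − 6371 = 35792 km.

h_sync ≈ 35790 km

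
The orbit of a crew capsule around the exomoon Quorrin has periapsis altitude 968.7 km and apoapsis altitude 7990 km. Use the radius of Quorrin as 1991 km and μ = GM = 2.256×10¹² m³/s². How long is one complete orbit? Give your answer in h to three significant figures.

T ≈ 19.1 h

r_p = 1991 + 968.7 = 2959.7 km = 2.9597×10⁶ m.
r_a = 1991 + 7990 = 9981.0 km = 9.9810×10⁶ m.
Semi-major axis a = (r_p + r_a)/2 = (2959.7 + 9981.0)/2 = 6470.4 km = 6.470×10⁶ m.
By Kepler's third law T = 2π√(a³/μ) = 2π × 1.096×10⁴ = 6.885×10⁴ s.
= 19.12 h.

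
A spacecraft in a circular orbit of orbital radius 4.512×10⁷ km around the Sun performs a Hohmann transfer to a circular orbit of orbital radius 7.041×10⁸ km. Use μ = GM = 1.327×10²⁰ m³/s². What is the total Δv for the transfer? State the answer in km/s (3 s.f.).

Δv_total ≈ 29.1 km/s

r₁ = 4.512×10⁷ km = 4.512×10¹⁰ m.
r₂ = 7.041×10⁸ km = 7.041×10¹¹ m.
Transfer ellipse a_t = (r₁ + r₂)/2 = 3.746×10¹¹ m.
At r₁: circular v_c1 = √(μ/r₁) = 54230 m/s; transfer-perihelion v_p = √[μ(2/r₁ − 1/a_t)] = 74350 m/s.
Δv₁ = v_p − v_c1 = 20120 m/s.
At r₂: circular v_c2 = √(μ/r₂) = 13730 m/s; transfer-aphelion v_a = √[μ(2/r₂ − 1/a_t)] = 4764 m/s.
Δv₂ = v_c2 − v_a = 8964 m/s.
Total Δv = Δv₁ + Δv₂ = 29080 m/s = 29.08 km/s.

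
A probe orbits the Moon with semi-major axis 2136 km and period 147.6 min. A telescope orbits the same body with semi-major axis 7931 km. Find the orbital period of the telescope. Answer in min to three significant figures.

Kepler's third law: T² ∝ a³, so T₂ = T₁ (a₂/a₁)^(3/2).
a₂/a₁ = 3.713, (a₂/a₁)^(3/2) = 7.155.
T₂ = 147.6 × 7.155 = 1056 min.

T₂ ≈ 1060 min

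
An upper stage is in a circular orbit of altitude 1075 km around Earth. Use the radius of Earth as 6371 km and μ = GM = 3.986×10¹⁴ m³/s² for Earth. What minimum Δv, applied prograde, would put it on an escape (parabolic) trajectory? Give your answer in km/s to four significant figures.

r = 6371 + 1075 = 7446.0 km = 7.4460×10⁶ m.
Circular speed v_c = √(μ/r) = 7317 m/s.
Escape speed v_esc = √(2μ/r) = √2 × v_c = 10350 m/s.
Δv = v_esc − v_c = 3031 m/s = 3.031 km/s.

Δv ≈ 3.031 km/s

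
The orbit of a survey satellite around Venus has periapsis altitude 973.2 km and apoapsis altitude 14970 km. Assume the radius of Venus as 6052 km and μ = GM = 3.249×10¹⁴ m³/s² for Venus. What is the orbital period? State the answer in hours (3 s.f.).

T ≈ 5.09 hours

r_p = 6052 + 973.2 = 7025.2 km = 7.0252×10⁶ m.
r_a = 6052 + 14970 = 21022 km = 2.1022×10⁷ m.
Semi-major axis a = (r_p + r_a)/2 = (7025.2 + 21022)/2 = 14024 km = 1.402×10⁷ m.
By Kepler's third law T = 2π√(a³/μ) = 2π × 2.913×10³ = 1.831×10⁴ s.
= 5.085 hours.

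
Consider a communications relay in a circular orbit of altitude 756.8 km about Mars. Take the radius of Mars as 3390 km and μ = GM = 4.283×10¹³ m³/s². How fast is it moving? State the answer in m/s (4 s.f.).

r = 3390 + 756.8 = 4146.8 km = 4.1468×10⁶ m.
For a circular orbit v = √(μ/r) = √(4.283×10¹³ / 4.147×10⁶) = √(1.033×10⁷) = 3214 m/s.

v ≈ 3214 m/s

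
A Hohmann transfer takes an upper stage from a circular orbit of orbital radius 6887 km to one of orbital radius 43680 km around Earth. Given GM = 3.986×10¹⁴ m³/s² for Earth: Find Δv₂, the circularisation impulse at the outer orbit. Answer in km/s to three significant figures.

r₁ = 6887 km = 6.887×10⁶ m.
r₂ = 43680 km = 4.368×10⁷ m.
Transfer ellipse a_t = (r₁ + r₂)/2 = 2.528×10⁷ m.
At r₁: circular v_c1 = √(μ/r₁) = 7608 m/s; transfer-perigee v_p = √[μ(2/r₁ − 1/a_t)] = 9999 m/s.
At r₂: circular v_c2 = √(μ/r₂) = 3021 m/s; transfer-apogee v_a = √[μ(2/r₂ − 1/a_t)] = 1577 m/s.
Δv₂ = v_c2 − v_a = 1444 m/s.
= 1.444 km/s.

Δv ≈ 1.44 km/s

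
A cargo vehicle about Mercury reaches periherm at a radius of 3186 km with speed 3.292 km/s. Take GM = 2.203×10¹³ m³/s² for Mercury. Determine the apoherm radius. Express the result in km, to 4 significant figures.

r_p = 3.186×10⁶ m.
Specific energy ε = v²/2 − μ/r = -1.496×10⁶ J/kg, so a = −μ/(2ε) = 7.363×10⁶ m.
The apsides satisfy r_p + r_a = 2a, so the apoherm radius is 2a − r_p = 1.154×10⁷ m = 11540 km.

apoherm radius ≈ 11540 km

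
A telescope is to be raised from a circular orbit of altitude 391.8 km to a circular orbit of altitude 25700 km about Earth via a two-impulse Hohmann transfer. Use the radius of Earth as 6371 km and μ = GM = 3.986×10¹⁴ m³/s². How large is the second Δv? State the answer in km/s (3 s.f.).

Δv ≈ 1.44 km/s

r₁ = 6371 + 391.8 = 6762.8 km = 6.7628×10⁶ m.
r₂ = 6371 + 25700 = 32071 km = 3.2071×10⁷ m.
Transfer ellipse a_t = (r₁ + r₂)/2 = 1.942×10⁷ m.
At r₁: circular v_c1 = √(μ/r₁) = 7677 m/s; transfer-perigee v_p = √[μ(2/r₁ − 1/a_t)] = 9867 m/s.
At r₂: circular v_c2 = √(μ/r₂) = 3525 m/s; transfer-apogee v_a = √[μ(2/r₂ − 1/a_t)] = 2081 m/s.
Δv₂ = v_c2 − v_a = 1445 m/s.
= 1.445 km/s.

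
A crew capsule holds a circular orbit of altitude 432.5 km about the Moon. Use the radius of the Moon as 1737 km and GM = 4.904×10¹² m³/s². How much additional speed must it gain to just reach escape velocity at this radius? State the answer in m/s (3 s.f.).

r = 1737 + 432.5 = 2169.5 km = 2.1695×10⁶ m.
Circular speed v_c = √(μ/r) = 1503 m/s.
Escape speed v_esc = √(2μ/r) = √2 × v_c = 2126 m/s.
Δv = v_esc − v_c = 622.8 m/s.

Δv ≈ 623 m/s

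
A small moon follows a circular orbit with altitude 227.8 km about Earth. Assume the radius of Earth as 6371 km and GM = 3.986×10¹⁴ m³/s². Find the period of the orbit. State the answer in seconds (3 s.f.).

r = 6371 + 227.8 = 6598.8 km = 6.5988×10⁶ m.
Kepler's third law: T = 2π√(r³/μ) = 2π√((6.599×10⁶)³ / 3.986×10¹⁴).
r³/μ = 7.209×10⁵ s², so T = 2π × 8.490×10² = 5.335×10³ s.

T ≈ 5330 seconds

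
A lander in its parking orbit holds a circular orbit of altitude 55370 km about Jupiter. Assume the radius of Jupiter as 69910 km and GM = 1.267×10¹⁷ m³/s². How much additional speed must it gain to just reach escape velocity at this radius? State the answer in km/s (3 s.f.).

Δv ≈ 13.2 km/s

r = 69910 + 55370 = 125280 km = 1.2528×10⁸ m.
Circular speed v_c = √(μ/r) = 31800 m/s.
Escape speed v_esc = √(2μ/r) = √2 × v_c = 44970 m/s.
Δv = v_esc − v_c = 13170 m/s = 13.17 km/s.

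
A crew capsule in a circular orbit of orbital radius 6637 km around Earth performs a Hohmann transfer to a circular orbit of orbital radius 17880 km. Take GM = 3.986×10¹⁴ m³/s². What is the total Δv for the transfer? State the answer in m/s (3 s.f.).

Δv_total ≈ 2860 m/s

r₁ = 6637 km = 6.637×10⁶ m.
r₂ = 17880 km = 1.788×10⁷ m.
Transfer ellipse a_t = (r₁ + r₂)/2 = 1.226×10⁷ m.
At r₁: circular v_c1 = √(μ/r₁) = 7750 m/s; transfer-perigee v_p = √[μ(2/r₁ − 1/a_t)] = 9359 m/s.
Δv₁ = v_p − v_c1 = 1610 m/s.
At r₂: circular v_c2 = √(μ/r₂) = 4722 m/s; transfer-apogee v_a = √[μ(2/r₂ − 1/a_t)] = 3474 m/s.
Δv₂ = v_c2 − v_a = 1247 m/s.
Total Δv = Δv₁ + Δv₂ = 2857 m/s.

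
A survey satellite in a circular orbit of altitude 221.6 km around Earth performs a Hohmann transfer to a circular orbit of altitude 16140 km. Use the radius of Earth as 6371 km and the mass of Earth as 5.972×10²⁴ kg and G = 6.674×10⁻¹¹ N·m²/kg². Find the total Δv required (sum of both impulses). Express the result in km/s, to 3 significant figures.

μ = GM = 6.674×10⁻¹¹ × 5.972×10²⁴ = 3.986×10¹⁴ m³/s².
r₁ = 6371 + 221.6 = 6592.6 km = 6.5926×10⁶ m.
r₂ = 6371 + 16140 = 22511 km = 2.2511×10⁷ m.
Transfer ellipse a_t = (r₁ + r₂)/2 = 1.455×10⁷ m.
At r₁: circular v_c1 = √(μ/r₁) = 7775 m/s; transfer-perigee v_p = √[μ(2/r₁ − 1/a_t)] = 9671 m/s.
Δv₁ = v_p − v_c1 = 1895 m/s.
At r₂: circular v_c2 = √(μ/r₂) = 4208 m/s; transfer-apogee v_a = √[μ(2/r₂ − 1/a_t)] = 2832 m/s.
Δv₂ = v_c2 − v_a = 1376 m/s.
Total Δv = Δv₁ + Δv₂ = 3271 m/s = 3.271 km/s.

Δv_total ≈ 3.27 km/s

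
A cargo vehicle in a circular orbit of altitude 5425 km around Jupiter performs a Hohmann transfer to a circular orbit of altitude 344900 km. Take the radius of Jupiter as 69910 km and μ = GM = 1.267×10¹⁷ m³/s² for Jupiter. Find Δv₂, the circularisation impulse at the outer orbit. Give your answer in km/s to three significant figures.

Δv ≈ 7.79 km/s

r₁ = 69910 + 5425 = 75335 km = 7.5335×10⁷ m.
r₂ = 69910 + 344900 = 414810 km = 4.1481×10⁸ m.
Transfer ellipse a_t = (r₁ + r₂)/2 = 2.451×10⁸ m.
At r₁: circular v_c1 = √(μ/r₁) = 41010 m/s; transfer-perijove v_p = √[μ(2/r₁ − 1/a_t)] = 53350 m/s.
At r₂: circular v_c2 = √(μ/r₂) = 17480 m/s; transfer-apojove v_a = √[μ(2/r₂ − 1/a_t)] = 9690 m/s.
Δv₂ = v_c2 − v_a = 7787 m/s.
= 7.787 km/s.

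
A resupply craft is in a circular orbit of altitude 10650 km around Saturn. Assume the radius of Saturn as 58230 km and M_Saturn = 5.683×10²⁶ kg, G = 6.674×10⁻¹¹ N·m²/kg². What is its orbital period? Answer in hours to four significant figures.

μ = GM = 6.674×10⁻¹¹ × 5.683×10²⁶ = 3.793×10¹⁶ m³/s².
r = 58230 + 10650 = 68880 km = 6.8880×10⁷ m.
Kepler's third law: T = 2π√(r³/μ) = 2π√((6.888×10⁷)³ / 3.793×10¹⁶).
r³/μ = 8.616×10⁶ s², so T = 2π × 2.935×10³ = 1.844×10⁴ s.
Converting: 1.844×10⁴ s ÷ 3600 = 5.123 hours.

T ≈ 5.123 hours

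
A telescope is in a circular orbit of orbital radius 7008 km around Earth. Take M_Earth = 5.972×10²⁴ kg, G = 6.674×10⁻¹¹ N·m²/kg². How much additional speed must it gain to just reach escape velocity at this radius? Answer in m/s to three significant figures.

Δv ≈ 3120 m/s

μ = GM = 6.674×10⁻¹¹ × 5.972×10²⁴ = 3.986×10¹⁴ m³/s².
r = 7008 km = 7.008×10⁶ m.
Circular speed v_c = √(μ/r) = 7541 m/s.
Escape speed v_esc = √(2μ/r) = √2 × v_c = 10670 m/s.
Δv = v_esc − v_c = 3124 m/s.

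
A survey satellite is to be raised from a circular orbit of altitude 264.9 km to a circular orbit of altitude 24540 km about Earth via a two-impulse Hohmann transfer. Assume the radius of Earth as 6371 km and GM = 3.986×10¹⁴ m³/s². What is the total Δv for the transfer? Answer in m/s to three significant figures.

Δv_total ≈ 3650 m/s

r₁ = 6371 + 264.9 = 6635.9 km = 6.6359×10⁶ m.
r₂ = 6371 + 24540 = 30911 km = 3.0911×10⁷ m.
Transfer ellipse a_t = (r₁ + r₂)/2 = 1.877×10⁷ m.
At r₁: circular v_c1 = √(μ/r₁) = 7750 m/s; transfer-perigee v_p = √[μ(2/r₁ − 1/a_t)] = 9945 m/s.
Δv₁ = v_p − v_c1 = 2195 m/s.
At r₂: circular v_c2 = √(μ/r₂) = 3591 m/s; transfer-apogee v_a = √[μ(2/r₂ − 1/a_t)] = 2135 m/s.
Δv₂ = v_c2 − v_a = 1456 m/s.
Total Δv = Δv₁ + Δv₂ = 3651 m/s.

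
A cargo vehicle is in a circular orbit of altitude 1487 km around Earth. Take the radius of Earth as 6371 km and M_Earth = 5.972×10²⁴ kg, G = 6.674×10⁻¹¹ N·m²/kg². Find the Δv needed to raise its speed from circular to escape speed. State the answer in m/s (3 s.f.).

μ = GM = 6.674×10⁻¹¹ × 5.972×10²⁴ = 3.986×10¹⁴ m³/s².
r = 6371 + 1487 = 7858.0 km = 7.8580×10⁶ m.
Circular speed v_c = √(μ/r) = 7122 m/s.
Escape speed v_esc = √(2μ/r) = √2 × v_c = 10070 m/s.
Δv = v_esc − v_c = 2950 m/s.

Δv ≈ 2950 m/s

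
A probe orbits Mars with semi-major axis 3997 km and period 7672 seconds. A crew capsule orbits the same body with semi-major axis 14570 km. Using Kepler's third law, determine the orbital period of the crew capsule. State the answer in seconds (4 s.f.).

Kepler's third law: T² ∝ a³, so T₂ = T₁ (a₂/a₁)^(3/2).
a₂/a₁ = 3.645, (a₂/a₁)^(3/2) = 6.960.
T₂ = 7672 × 6.960 = 53390 seconds.

T₂ ≈ 53390 seconds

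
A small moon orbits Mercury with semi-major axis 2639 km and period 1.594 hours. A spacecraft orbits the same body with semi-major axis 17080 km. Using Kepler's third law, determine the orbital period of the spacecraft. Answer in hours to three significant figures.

Kepler's third law: T² ∝ a³, so T₂ = T₁ (a₂/a₁)^(3/2).
a₂/a₁ = 6.472, (a₂/a₁)^(3/2) = 16.47.
T₂ = 1.594 × 16.47 = 26.25 hours.

T₂ ≈ 26.2 hours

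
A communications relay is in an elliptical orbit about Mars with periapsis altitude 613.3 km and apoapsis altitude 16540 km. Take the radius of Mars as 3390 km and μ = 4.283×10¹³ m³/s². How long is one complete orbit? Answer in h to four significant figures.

T ≈ 11.04 h

r_p = 3390 + 613.3 = 4003.3 km = 4.0033×10⁶ m.
r_a = 3390 + 16540 = 19930 km = 1.9930×10⁷ m.
Semi-major axis a = (r_p + r_a)/2 = (4003.3 + 19930)/2 = 11967 km = 1.197×10⁷ m.
By Kepler's third law T = 2π√(a³/μ) = 2π × 6.325×10³ = 3.974×10⁴ s.
= 11.04 h.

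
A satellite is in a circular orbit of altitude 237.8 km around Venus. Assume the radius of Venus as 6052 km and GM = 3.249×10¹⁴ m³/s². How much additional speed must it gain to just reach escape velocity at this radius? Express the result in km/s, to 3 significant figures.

Δv ≈ 2.98 km/s

r = 6052 + 237.8 = 6289.8 km = 6.2898×10⁶ m.
Circular speed v_c = √(μ/r) = 7187 m/s.
Escape speed v_esc = √(2μ/r) = √2 × v_c = 10160 m/s.
Δv = v_esc − v_c = 2977 m/s = 2.977 km/s.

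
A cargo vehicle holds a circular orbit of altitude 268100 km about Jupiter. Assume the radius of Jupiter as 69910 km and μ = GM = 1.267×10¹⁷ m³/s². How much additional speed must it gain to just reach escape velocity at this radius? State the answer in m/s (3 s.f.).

Δv ≈ 8020 m/s

r = 69910 + 268100 = 338010 km = 3.3801×10⁸ m.
Circular speed v_c = √(μ/r) = 19360 m/s.
Escape speed v_esc = √(2μ/r) = √2 × v_c = 27380 m/s.
Δv = v_esc − v_c = 8020 m/s.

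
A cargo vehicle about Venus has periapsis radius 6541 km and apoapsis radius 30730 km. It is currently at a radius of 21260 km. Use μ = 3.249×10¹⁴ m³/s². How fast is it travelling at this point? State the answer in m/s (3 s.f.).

v ≈ 3620 m/s

Semi-major axis a = (r_p + r_a)/2 = 18636 km = 1.864×10⁷ m.
Vis-viva: v² = μ(2/r − 1/a) = 3.249×10¹⁴ × (9.407×10⁻⁸ − 5.366×10⁻⁸) = 1.313×10⁷ m²/s².
v = 3624 m/s.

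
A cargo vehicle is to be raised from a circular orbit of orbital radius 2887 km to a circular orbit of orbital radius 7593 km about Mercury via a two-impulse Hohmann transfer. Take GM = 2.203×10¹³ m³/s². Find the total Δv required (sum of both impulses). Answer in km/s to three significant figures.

Δv_total ≈ 1.00 km/s

r₁ = 2887 km = 2.887×10⁶ m.
r₂ = 7593 km = 7.593×10⁶ m.
Transfer ellipse a_t = (r₁ + r₂)/2 = 5.240×10⁶ m.
At r₁: circular v_c1 = √(μ/r₁) = 2762 m/s; transfer-periherm v_p = √[μ(2/r₁ − 1/a_t)] = 3325 m/s.
Δv₁ = v_p − v_c1 = 562.9 m/s.
At r₂: circular v_c2 = √(μ/r₂) = 1703 m/s; transfer-apoherm v_a = √[μ(2/r₂ − 1/a_t)] = 1264 m/s.
Δv₂ = v_c2 − v_a = 439.0 m/s.
Total Δv = Δv₁ + Δv₂ = 1002 m/s = 1.002 km/s.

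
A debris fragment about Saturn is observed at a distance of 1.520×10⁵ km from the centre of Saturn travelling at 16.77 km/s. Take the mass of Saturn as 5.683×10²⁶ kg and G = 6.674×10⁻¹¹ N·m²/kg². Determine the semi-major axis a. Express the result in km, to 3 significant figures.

a ≈ 1.74×10⁵ km

μ = GM = 6.674×10⁻¹¹ × 5.683×10²⁶ = 3.793×10¹⁶ m³/s².
r = 1.520×10⁸ m.
Vis-viva rearranged: 1/a = 2/r − v²/μ = 1.316×10⁻⁸ − 7.415×10⁻⁹ = 5.743×10⁻⁹ m⁻¹.
a = 1.741×10⁸ m = 1.7412×10⁵ km.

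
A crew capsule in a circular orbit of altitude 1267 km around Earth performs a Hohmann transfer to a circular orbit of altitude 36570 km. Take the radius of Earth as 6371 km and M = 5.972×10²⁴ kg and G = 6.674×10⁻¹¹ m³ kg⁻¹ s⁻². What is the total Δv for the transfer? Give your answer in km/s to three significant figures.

μ = GM = 6.674×10⁻¹¹ × 5.972×10²⁴ = 3.986×10¹⁴ m³/s².
r₁ = 6371 + 1267 = 7638.0 km = 7.6380×10⁶ m.
r₂ = 6371 + 36570 = 42941 km = 4.2941×10⁷ m.
Transfer ellipse a_t = (r₁ + r₂)/2 = 2.529×10⁷ m.
At r₁: circular v_c1 = √(μ/r₁) = 7224 m/s; transfer-perigee v_p = √[μ(2/r₁ − 1/a_t)] = 9413 m/s.
Δv₁ = v_p − v_c1 = 2189 m/s.
At r₂: circular v_c2 = √(μ/r₂) = 3047 m/s; transfer-apogee v_a = √[μ(2/r₂ − 1/a_t)] = 1674 m/s.
Δv₂ = v_c2 − v_a = 1372 m/s.
Total Δv = Δv₁ + Δv₂ = 3562 m/s = 3.562 km/s.

Δv_total ≈ 3.56 km/s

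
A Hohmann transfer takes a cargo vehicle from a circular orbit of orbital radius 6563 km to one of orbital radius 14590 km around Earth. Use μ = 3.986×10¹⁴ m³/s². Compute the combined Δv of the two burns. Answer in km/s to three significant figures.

r₁ = 6563 km = 6.563×10⁶ m.
r₂ = 14590 km = 1.459×10⁷ m.
Transfer ellipse a_t = (r₁ + r₂)/2 = 1.058×10⁷ m.
At r₁: circular v_c1 = √(μ/r₁) = 7793 m/s; transfer-perigee v_p = √[μ(2/r₁ − 1/a_t)] = 9153 m/s.
Δv₁ = v_p − v_c1 = 1360 m/s.
At r₂: circular v_c2 = √(μ/r₂) = 5227 m/s; transfer-apogee v_a = √[μ(2/r₂ − 1/a_t)] = 4117 m/s.
Δv₂ = v_c2 − v_a = 1109 m/s.
Total Δv = Δv₁ + Δv₂ = 2469 m/s = 2.469 km/s.

Δv_total ≈ 2.47 km/s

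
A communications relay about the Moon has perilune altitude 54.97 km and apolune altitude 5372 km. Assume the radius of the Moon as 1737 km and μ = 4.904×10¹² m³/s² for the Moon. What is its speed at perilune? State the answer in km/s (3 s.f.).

v ≈ 2.09 km/s

r_p = 1737 + 54.97 = 1792.0 km = 1.7920×10⁶ m.
r_a = 1737 + 5372 = 7109.0 km = 7.1090×10⁶ m.
Semi-major axis a = (r_p + r_a)/2 = 4450.5 km = 4.450×10⁶ m.
Vis-viva: v² = μ(2/r − 1/a) = 4.904×10¹² × (1.116×10⁻⁶ − 2.247×10⁻⁷) = 4.371×10⁶ m²/s².
v = 2091 m/s = 2.091 km/s.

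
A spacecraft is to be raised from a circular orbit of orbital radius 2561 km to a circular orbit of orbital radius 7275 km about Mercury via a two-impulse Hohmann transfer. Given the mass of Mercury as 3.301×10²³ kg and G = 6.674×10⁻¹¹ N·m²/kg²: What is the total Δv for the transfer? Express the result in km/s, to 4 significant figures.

Δv_total ≈ 1.119 km/s

μ = GM = 6.674×10⁻¹¹ × 3.301×10²³ = 2.203×10¹³ m³/s².
r₁ = 2561 km = 2.561×10⁶ m.
r₂ = 7275 km = 7.275×10⁶ m.
Transfer ellipse a_t = (r₁ + r₂)/2 = 4.918×10⁶ m.
At r₁: circular v_c1 = √(μ/r₁) = 2933 m/s; transfer-periherm v_p = √[μ(2/r₁ − 1/a_t)] = 3567 m/s.
Δv₁ = v_p − v_c1 = 634.3 m/s.
At r₂: circular v_c2 = √(μ/r₂) = 1740 m/s; transfer-apoherm v_a = √[μ(2/r₂ − 1/a_t)] = 1256 m/s.
Δv₂ = v_c2 − v_a = 484.4 m/s.
Total Δv = Δv₁ + Δv₂ = 1119 m/s = 1.119 km/s.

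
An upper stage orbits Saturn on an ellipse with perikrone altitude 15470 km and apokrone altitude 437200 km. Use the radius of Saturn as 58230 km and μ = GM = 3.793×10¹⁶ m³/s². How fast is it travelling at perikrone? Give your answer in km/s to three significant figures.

v ≈ 29.9 km/s

r_p = 58230 + 15470 = 73700 km = 7.3700×10⁷ m.
r_a = 58230 + 437200 = 495430 km = 4.9543×10⁸ m.
Semi-major axis a = (r_p + r_a)/2 = 2.8456×10⁵ km = 2.846×10⁸ m.
Vis-viva: v² = μ(2/r − 1/a) = 3.793×10¹⁶ × (2.714×10⁻⁸ − 3.514×10⁻⁹) = 8.960×10⁸ m²/s².
v = 29930 m/s = 29.93 km/s.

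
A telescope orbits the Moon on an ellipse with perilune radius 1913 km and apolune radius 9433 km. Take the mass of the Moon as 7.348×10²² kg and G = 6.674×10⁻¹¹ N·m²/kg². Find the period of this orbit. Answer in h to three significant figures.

T ≈ 10.6 h

μ = GM = 6.674×10⁻¹¹ × 7.348×10²² = 4.904×10¹² m³/s².
Semi-major axis a = (r_p + r_a)/2 = (1913.0 + 9433.0)/2 = 5673.0 km = 5.673×10⁶ m.
By Kepler's third law T = 2π√(a³/μ) = 2π × 6.102×10³ = 3.834×10⁴ s.
= 10.65 h.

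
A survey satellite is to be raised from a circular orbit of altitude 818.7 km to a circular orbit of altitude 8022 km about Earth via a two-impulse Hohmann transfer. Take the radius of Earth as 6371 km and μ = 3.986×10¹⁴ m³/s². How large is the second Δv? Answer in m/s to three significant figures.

r₁ = 6371 + 818.7 = 7189.7 km = 7.1897×10⁶ m.
r₂ = 6371 + 8022 = 14393 km = 1.4393×10⁷ m.
Transfer ellipse a_t = (r₁ + r₂)/2 = 1.079×10⁷ m.
At r₁: circular v_c1 = √(μ/r₁) = 7446 m/s; transfer-perigee v_p = √[μ(2/r₁ − 1/a_t)] = 8599 m/s.
At r₂: circular v_c2 = √(μ/r₂) = 5263 m/s; transfer-apogee v_a = √[μ(2/r₂ − 1/a_t)] = 4295 m/s.
Δv₂ = v_c2 − v_a = 967.0 m/s.

Δv ≈ 967 m/s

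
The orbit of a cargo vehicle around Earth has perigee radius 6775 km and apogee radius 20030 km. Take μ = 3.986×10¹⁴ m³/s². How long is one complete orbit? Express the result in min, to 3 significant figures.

Semi-major axis a = (r_p + r_a)/2 = (6775.0 + 20030)/2 = 13402 km = 1.340×10⁷ m.
By Kepler's third law T = 2π√(a³/μ) = 2π × 2.458×10³ = 1.544×10⁴ s.
= 257.4 min.

T ≈ 257 min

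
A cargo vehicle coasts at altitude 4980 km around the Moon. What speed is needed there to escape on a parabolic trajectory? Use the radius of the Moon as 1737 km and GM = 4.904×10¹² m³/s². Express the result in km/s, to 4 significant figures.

v_esc ≈ 1.208 km/s

r = 1737 + 4980 = 6717.0 km = 6.7170×10⁶ m.
Escape speed v_esc = √(2μ/r) = √(2 × 4.904×10¹² / 6.717×10⁶) = √(1.460×10⁶) = 1208 m/s.
= 1.208 km/s.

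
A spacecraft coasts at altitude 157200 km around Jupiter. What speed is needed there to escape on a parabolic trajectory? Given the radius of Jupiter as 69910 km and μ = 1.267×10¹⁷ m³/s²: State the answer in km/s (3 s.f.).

v_esc ≈ 33.4 km/s

r = 69910 + 157200 = 227110 km = 2.2711×10⁸ m.
Escape speed v_esc = √(2μ/r) = √(2 × 1.267×10¹⁷ / 2.271×10⁸) = √(1.116×10⁹) = 33400 m/s.
= 33.40 km/s.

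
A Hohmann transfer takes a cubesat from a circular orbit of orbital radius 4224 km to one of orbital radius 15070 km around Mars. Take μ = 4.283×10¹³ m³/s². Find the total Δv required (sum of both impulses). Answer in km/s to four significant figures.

r₁ = 4224 km = 4.224×10⁶ m.
r₂ = 15070 km = 1.507×10⁷ m.
Transfer ellipse a_t = (r₁ + r₂)/2 = 9.647×10⁶ m.
At r₁: circular v_c1 = √(μ/r₁) = 3184 m/s; transfer-periapsis v_p = √[μ(2/r₁ − 1/a_t)] = 3980 m/s.
Δv₁ = v_p − v_c1 = 795.6 m/s.
At r₂: circular v_c2 = √(μ/r₂) = 1686 m/s; transfer-apoapsis v_a = √[μ(2/r₂ − 1/a_t)] = 1116 m/s.
Δv₂ = v_c2 − v_a = 570.3 m/s.
Total Δv = Δv₁ + Δv₂ = 1366 m/s = 1.366 km/s.

Δv_total ≈ 1.366 km/s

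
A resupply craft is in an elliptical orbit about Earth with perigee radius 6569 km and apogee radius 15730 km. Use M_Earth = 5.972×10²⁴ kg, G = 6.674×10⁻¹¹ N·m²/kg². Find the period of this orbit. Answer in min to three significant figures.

T ≈ 195 min

μ = GM = 6.674×10⁻¹¹ × 5.972×10²⁴ = 3.986×10¹⁴ m³/s².
Semi-major axis a = (r_p + r_a)/2 = (6569.0 + 15730)/2 = 11150 km = 1.115×10⁷ m.
By Kepler's third law T = 2π√(a³/μ) = 2π × 1.865×10³ = 1.172×10⁴ s.
= 195.3 min.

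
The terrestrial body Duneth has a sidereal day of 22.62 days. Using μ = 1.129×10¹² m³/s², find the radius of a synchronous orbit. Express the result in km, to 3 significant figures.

T = 22.62 days = 1.954×10⁶ s.
A synchronous orbit has period T, so by Kepler's third law a = (μT²/4π²)^(1/3).
μT²/4π² = 1.129×10¹² × (1.954×10⁶)² / 39.48 = 1.092×10²³ m³.
a = 4.780×10⁷ m = 47802 km.

r_sync ≈ 47800 km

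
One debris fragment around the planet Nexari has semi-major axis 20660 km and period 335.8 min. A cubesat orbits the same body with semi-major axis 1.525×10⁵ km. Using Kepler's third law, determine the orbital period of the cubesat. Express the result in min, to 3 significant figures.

Kepler's third law: T² ∝ a³, so T₂ = T₁ (a₂/a₁)^(3/2).
a₂/a₁ = 7.381, (a₂/a₁)^(3/2) = 20.05.
T₂ = 335.8 × 20.05 = 6734 min.

T₂ ≈ 6730 min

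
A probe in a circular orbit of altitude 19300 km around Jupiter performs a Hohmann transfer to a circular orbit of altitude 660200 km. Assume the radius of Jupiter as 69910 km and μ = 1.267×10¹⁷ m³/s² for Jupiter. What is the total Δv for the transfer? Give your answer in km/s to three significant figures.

r₁ = 69910 + 19300 = 89210 km = 8.9210×10⁷ m.
r₂ = 69910 + 660200 = 730110 km = 7.3011×10⁸ m.
Transfer ellipse a_t = (r₁ + r₂)/2 = 4.097×10⁸ m.
At r₁: circular v_c1 = √(μ/r₁) = 37690 m/s; transfer-perijove v_p = √[μ(2/r₁ − 1/a_t)] = 50310 m/s.
Δv₁ = v_p − v_c1 = 12620 m/s.
At r₂: circular v_c2 = √(μ/r₂) = 13170 m/s; transfer-apojove v_a = √[μ(2/r₂ − 1/a_t)] = 6147 m/s.
Δv₂ = v_c2 − v_a = 7026 m/s.
Total Δv = Δv₁ + Δv₂ = 19650 m/s = 19.65 km/s.

Δv_total ≈ 19.7 km/s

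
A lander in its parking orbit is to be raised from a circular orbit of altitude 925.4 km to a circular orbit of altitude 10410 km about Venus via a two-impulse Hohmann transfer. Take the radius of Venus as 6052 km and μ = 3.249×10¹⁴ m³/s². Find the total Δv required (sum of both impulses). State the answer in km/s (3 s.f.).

Δv_total ≈ 2.28 km/s

r₁ = 6052 + 925.4 = 6977.4 km = 6.9774×10⁶ m.
r₂ = 6052 + 10410 = 16462 km = 1.6462×10⁷ m.
Transfer ellipse a_t = (r₁ + r₂)/2 = 1.172×10⁷ m.
At r₁: circular v_c1 = √(μ/r₁) = 6824 m/s; transfer-periapsis v_p = √[μ(2/r₁ − 1/a_t)] = 8087 m/s.
Δv₁ = v_p − v_c1 = 1264 m/s.
At r₂: circular v_c2 = √(μ/r₂) = 4443 m/s; transfer-apoapsis v_a = √[μ(2/r₂ − 1/a_t)] = 3428 m/s.
Δv₂ = v_c2 − v_a = 1015 m/s.
Total Δv = Δv₁ + Δv₂ = 2278 m/s = 2.278 km/s.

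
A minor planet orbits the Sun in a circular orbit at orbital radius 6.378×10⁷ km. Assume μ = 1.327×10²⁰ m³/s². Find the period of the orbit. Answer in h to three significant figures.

T ≈ 2440 h

r = 6.378×10⁷ km = 6.378×10¹⁰ m.
Kepler's third law: T = 2π√(r³/μ) = 2π√((6.378×10¹⁰)³ / 1.327×10²⁰).
r³/μ = 1.955×10¹² s², so T = 2π × 1.398×10⁶ = 8.786×10⁶ s.
Converting: 8.786×10⁶ s ÷ 3600 = 2440 h.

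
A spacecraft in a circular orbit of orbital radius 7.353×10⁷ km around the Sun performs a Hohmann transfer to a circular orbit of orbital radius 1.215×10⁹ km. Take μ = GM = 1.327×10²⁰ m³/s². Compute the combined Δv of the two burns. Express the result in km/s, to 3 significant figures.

Δv_total ≈ 22.8 km/s

r₁ = 7.353×10⁷ km = 7.353×10¹⁰ m.
r₂ = 1.215×10⁹ km = 1.215×10¹² m.
Transfer ellipse a_t = (r₁ + r₂)/2 = 6.443×10¹¹ m.
At r₁: circular v_c1 = √(μ/r₁) = 42480 m/s; transfer-perihelion v_p = √[μ(2/r₁ − 1/a_t)] = 58340 m/s.
Δv₁ = v_p − v_c1 = 15860 m/s.
At r₂: circular v_c2 = √(μ/r₂) = 10450 m/s; transfer-aphelion v_a = √[μ(2/r₂ − 1/a_t)] = 3531 m/s.
Δv₂ = v_c2 − v_a = 6920 m/s.
Total Δv = Δv₁ + Δv₂ = 22780 m/s = 22.78 km/s.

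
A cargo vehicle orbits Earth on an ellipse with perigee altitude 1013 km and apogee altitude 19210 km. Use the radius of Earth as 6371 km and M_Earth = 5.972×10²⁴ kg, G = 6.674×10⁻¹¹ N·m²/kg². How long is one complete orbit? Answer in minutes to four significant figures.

T ≈ 351.0 minutes

μ = GM = 6.674×10⁻¹¹ × 5.972×10²⁴ = 3.986×10¹⁴ m³/s².
r_p = 6371 + 1013 = 7384.0 km = 7.3840×10⁶ m.
r_a = 6371 + 19210 = 25581 km = 2.5581×10⁷ m.
Semi-major axis a = (r_p + r_a)/2 = (7384.0 + 25581)/2 = 16482 km = 1.648×10⁷ m.
By Kepler's third law T = 2π√(a³/μ) = 2π × 3.352×10³ = 2.106×10⁴ s.
= 351.0 minutes.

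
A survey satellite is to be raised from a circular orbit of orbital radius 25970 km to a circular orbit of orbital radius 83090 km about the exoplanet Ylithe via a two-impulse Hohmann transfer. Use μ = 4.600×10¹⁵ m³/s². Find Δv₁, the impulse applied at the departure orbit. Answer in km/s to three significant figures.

Δv ≈ 3.12 km/s

r₁ = 25970 km = 2.597×10⁷ m.
r₂ = 83090 km = 8.309×10⁷ m.
Transfer ellipse a_t = (r₁ + r₂)/2 = 5.453×10⁷ m.
At r₁: circular v_c1 = √(μ/r₁) = 13310 m/s; transfer-periapsis v_p = √[μ(2/r₁ − 1/a_t)] = 16430 m/s.
Δv₁ = v_p − v_c1 = 3120 m/s.
= 3.120 km/s.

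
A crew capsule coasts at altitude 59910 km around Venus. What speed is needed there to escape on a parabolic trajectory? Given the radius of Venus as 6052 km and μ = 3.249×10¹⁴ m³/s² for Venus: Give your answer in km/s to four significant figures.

v_esc ≈ 3.139 km/s

r = 6052 + 59910 = 65962 km = 6.5962×10⁷ m.
Escape speed v_esc = √(2μ/r) = √(2 × 3.249×10¹⁴ / 6.596×10⁷) = √(9.851×10⁶) = 3139 m/s.
= 3.139 km/s.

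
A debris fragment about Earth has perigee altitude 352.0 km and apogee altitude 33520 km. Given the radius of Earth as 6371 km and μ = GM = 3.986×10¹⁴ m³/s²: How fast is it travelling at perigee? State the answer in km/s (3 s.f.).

r_p = 6371 + 352.0 = 6723.0 km = 6.7230×10⁶ m.
r_a = 6371 + 33520 = 39891 km = 3.9891×10⁷ m.
Semi-major axis a = (r_p + r_a)/2 = 23307 km = 2.331×10⁷ m.
Vis-viva: v² = μ(2/r − 1/a) = 3.986×10¹⁴ × (2.975×10⁻⁷ − 4.291×10⁻⁸) = 1.015×10⁸ m²/s².
v = 10070 m/s = 10.07 km/s.

v ≈ 10.1 km/s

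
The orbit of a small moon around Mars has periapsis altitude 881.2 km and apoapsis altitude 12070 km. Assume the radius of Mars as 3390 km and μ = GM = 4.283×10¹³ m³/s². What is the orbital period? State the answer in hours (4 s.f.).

T ≈ 8.264 hours

r_p = 3390 + 881.2 = 4271.2 km = 4.2712×10⁶ m.
r_a = 3390 + 12070 = 15460 km = 1.5460×10⁷ m.
Semi-major axis a = (r_p + r_a)/2 = (4271.2 + 15460)/2 = 9865.6 km = 9.866×10⁶ m.
By Kepler's third law T = 2π√(a³/μ) = 2π × 4.735×10³ = 2.975×10⁴ s.
= 8.264 hours.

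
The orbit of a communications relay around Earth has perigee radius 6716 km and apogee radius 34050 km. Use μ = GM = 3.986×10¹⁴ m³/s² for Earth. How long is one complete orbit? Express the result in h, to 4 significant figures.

Semi-major axis a = (r_p + r_a)/2 = (6716.0 + 34050)/2 = 20383 km = 2.038×10⁷ m.
By Kepler's third law T = 2π√(a³/μ) = 2π × 4.609×10³ = 2.896×10⁴ s.
= 8.045 h.

T ≈ 8.045 h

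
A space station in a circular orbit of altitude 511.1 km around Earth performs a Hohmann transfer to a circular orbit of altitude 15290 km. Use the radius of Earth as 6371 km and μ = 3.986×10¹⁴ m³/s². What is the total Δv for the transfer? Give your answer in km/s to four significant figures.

r₁ = 6371 + 511.1 = 6882.1 km = 6.8821×10⁶ m.
r₂ = 6371 + 15290 = 21661 km = 2.1661×10⁷ m.
Transfer ellipse a_t = (r₁ + r₂)/2 = 1.427×10⁷ m.
At r₁: circular v_c1 = √(μ/r₁) = 7610 m/s; transfer-perigee v_p = √[μ(2/r₁ − 1/a_t)] = 9376 m/s.
Δv₁ = v_p − v_c1 = 1765 m/s.
At r₂: circular v_c2 = √(μ/r₂) = 4290 m/s; transfer-apogee v_a = √[μ(2/r₂ − 1/a_t)] = 2979 m/s.
Δv₂ = v_c2 − v_a = 1311 m/s.
Total Δv = Δv₁ + Δv₂ = 3076 m/s = 3.076 km/s.

Δv_total ≈ 3.076 km/s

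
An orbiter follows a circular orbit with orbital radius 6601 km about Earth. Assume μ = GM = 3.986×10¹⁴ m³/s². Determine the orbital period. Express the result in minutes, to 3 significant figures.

T ≈ 89.0 minutes

r = 6601 km = 6.601×10⁶ m.
Kepler's third law: T = 2π√(r³/μ) = 2π√((6.601×10⁶)³ / 3.986×10¹⁴).
r³/μ = 7.216×10⁵ s², so T = 2π × 8.495×10² = 5.337×10³ s.
Converting: 5.337×10³ s ÷ 60.00 = 88.96 minutes.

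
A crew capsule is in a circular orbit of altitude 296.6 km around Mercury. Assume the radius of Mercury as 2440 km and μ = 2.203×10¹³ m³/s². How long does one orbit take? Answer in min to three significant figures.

T ≈ 101 min

r = 2440 + 296.6 = 2736.6 km = 2.7366×10⁶ m.
Kepler's third law: T = 2π√(r³/μ) = 2π√((2.737×10⁶)³ / 2.203×10¹³).
r³/μ = 9.303×10⁵ s², so T = 2π × 9.645×10² = 6.060×10³ s.
Converting: 6.060×10³ s ÷ 60.00 = 101.0 min.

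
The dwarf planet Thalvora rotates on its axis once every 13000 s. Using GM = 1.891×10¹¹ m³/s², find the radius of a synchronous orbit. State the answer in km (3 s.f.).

A synchronous orbit has period T, so by Kepler's third law a = (μT²/4π²)^(1/3).
μT²/4π² = 1.891×10¹¹ × (1.300×10⁴)² / 39.48 = 8.095×10¹⁷ m³.
a = 9.320×10⁵ m = 931.98 km.

r_sync ≈ 932 km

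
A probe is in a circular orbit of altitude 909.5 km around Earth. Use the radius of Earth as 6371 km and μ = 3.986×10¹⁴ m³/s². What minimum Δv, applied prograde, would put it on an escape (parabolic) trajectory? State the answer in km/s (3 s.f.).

r = 6371 + 909.5 = 7280.5 km = 7.2805×10⁶ m.
Circular speed v_c = √(μ/r) = 7399 m/s.
Escape speed v_esc = √(2μ/r) = √2 × v_c = 10460 m/s.
Δv = v_esc − v_c = 3065 m/s = 3.065 km/s.

Δv ≈ 3.06 km/s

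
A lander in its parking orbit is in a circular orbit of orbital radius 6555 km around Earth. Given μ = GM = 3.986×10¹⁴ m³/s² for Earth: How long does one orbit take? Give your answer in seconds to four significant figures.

T ≈ 5282 seconds

r = 6555 km = 6.555×10⁶ m.
Kepler's third law: T = 2π√(r³/μ) = 2π√((6.555×10⁶)³ / 3.986×10¹⁴).
r³/μ = 7.066×10⁵ s², so T = 2π × 8.406×10² = 5.282×10³ s.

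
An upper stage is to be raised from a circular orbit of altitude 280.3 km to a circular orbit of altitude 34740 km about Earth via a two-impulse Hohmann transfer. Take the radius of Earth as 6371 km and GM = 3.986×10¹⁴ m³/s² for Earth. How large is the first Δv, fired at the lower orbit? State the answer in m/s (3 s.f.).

r₁ = 6371 + 280.3 = 6651.3 km = 6.6513×10⁶ m.
r₂ = 6371 + 34740 = 41111 km = 4.1111×10⁷ m.
Transfer ellipse a_t = (r₁ + r₂)/2 = 2.388×10⁷ m.
At r₁: circular v_c1 = √(μ/r₁) = 7741 m/s; transfer-perigee v_p = √[μ(2/r₁ − 1/a_t)] = 10160 m/s.
Δv₁ = v_p − v_c1 = 2416 m/s.

Δv ≈ 2420 m/s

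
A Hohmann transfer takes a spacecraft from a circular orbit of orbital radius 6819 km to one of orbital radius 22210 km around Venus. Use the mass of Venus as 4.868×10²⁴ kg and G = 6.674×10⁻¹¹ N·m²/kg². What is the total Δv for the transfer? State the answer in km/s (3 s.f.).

μ = GM = 6.674×10⁻¹¹ × 4.868×10²⁴ = 3.249×10¹⁴ m³/s².
r₁ = 6819 km = 6.819×10⁶ m.
r₂ = 22210 km = 2.221×10⁷ m.
Transfer ellipse a_t = (r₁ + r₂)/2 = 1.451×10⁷ m.
At r₁: circular v_c1 = √(μ/r₁) = 6903 m/s; transfer-periapsis v_p = √[μ(2/r₁ − 1/a_t)] = 8538 m/s.
Δv₁ = v_p − v_c1 = 1636 m/s.
At r₂: circular v_c2 = √(μ/r₂) = 3825 m/s; transfer-apoapsis v_a = √[μ(2/r₂ − 1/a_t)] = 2622 m/s.
Δv₂ = v_c2 − v_a = 1203 m/s.
Total Δv = Δv₁ + Δv₂ = 2839 m/s = 2.839 km/s.

Δv_total ≈ 2.84 km/s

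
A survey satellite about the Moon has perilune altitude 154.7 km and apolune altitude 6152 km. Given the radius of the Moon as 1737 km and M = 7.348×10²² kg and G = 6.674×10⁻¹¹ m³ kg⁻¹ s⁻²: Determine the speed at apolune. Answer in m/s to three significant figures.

v ≈ 490 m/s

μ = GM = 6.674×10⁻¹¹ × 7.348×10²² = 4.904×10¹² m³/s².
r_p = 1737 + 154.7 = 1891.7 km = 1.8917×10⁶ m.
r_a = 1737 + 6152 = 7889.0 km = 7.8890×10⁶ m.
Semi-major axis a = (r_p + r_a)/2 = 4890.4 km = 4.890×10⁶ m.
Vis-viva: v² = μ(2/r − 1/a) = 4.904×10¹² × (2.535×10⁻⁷ − 2.045×10⁻⁷) = 2.405×10⁵ m²/s².
v = 490.4 m/s.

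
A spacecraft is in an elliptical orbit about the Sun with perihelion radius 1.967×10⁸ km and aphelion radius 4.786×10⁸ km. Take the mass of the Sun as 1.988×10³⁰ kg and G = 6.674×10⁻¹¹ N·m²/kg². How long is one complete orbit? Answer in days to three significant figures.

μ = GM = 6.674×10⁻¹¹ × 1.988×10³⁰ = 1.327×10²⁰ m³/s².
Semi-major axis a = (r_p + r_a)/2 = (1.9670×10⁸ + 4.7860×10⁸)/2 = 3.3765×10⁸ km = 3.376×10¹¹ m.
By Kepler's third law T = 2π√(a³/μ) = 2π × 1.703×10⁷ = 1.070×10⁸ s.
= 1239 days.

T ≈ 1240 days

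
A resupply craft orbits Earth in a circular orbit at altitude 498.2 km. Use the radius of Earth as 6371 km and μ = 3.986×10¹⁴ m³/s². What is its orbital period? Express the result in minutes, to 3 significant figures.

T ≈ 94.4 minutes

r = 6371 + 498.2 = 6869.2 km = 6.8692×10⁶ m.
Kepler's third law: T = 2π√(r³/μ) = 2π√((6.869×10⁶)³ / 3.986×10¹⁴).
r³/μ = 8.132×10⁵ s², so T = 2π × 9.018×10² = 5.666×10³ s.
Converting: 5.666×10³ s ÷ 60.00 = 94.43 minutes.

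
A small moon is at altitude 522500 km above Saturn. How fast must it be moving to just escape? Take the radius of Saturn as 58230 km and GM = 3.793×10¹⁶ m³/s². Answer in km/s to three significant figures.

r = 58230 + 522500 = 580730 km = 5.8073×10⁸ m.
Escape speed v_esc = √(2μ/r) = √(2 × 3.793×10¹⁶ / 5.807×10⁸) = √(1.306×10⁸) = 11430 m/s.
= 11.43 km/s.

v_esc ≈ 11.4 km/s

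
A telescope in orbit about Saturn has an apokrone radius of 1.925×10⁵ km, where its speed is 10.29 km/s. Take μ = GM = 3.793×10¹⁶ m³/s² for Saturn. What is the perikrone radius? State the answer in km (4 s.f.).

r_a = 1.925×10⁸ m.
Specific energy ε = v²/2 − μ/r = -1.441×10⁸ J/kg, so a = −μ/(2ε) = 1.316×10⁸ m.
The apsides satisfy r_p + r_a = 2a, so the perikrone radius is 2a − r_a = 7.073×10⁷ m = 70726 km.

perikrone radius ≈ 70730 km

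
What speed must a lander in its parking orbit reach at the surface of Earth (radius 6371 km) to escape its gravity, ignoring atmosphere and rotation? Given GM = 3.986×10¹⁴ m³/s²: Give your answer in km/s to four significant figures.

v_esc ≈ 11.19 km/s

r = R = 6.371×10⁶ m.
Escape speed v_esc = √(2μ/r) = √(2 × 3.986×10¹⁴ / 6.371×10⁶) = √(1.251×10⁸) = 11190 m/s.
= 11.19 km/s.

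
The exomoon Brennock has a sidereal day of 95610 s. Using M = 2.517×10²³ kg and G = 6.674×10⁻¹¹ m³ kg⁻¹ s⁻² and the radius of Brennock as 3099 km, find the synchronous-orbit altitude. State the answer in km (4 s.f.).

h_sync ≈ 12630 km

μ = GM = 6.674×10⁻¹¹ × 2.517×10²³ = 1.680×10¹³ m³/s².
A synchronous orbit has period T, so by Kepler's third law a = (μT²/4π²)^(1/3).
μT²/4π² = 1.680×10¹³ × (9.561×10⁴)² / 39.48 = 3.890×10²¹ m³.
a = 1.573×10⁷ m = 15727 km.
Altitude h = a − R = 15727 − 3099 = 12628 km.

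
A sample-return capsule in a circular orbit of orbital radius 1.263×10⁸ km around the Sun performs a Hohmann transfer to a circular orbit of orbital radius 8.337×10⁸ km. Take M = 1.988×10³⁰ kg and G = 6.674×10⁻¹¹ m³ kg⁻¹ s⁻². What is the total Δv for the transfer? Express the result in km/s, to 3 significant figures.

Δv_total ≈ 16.4 km/s

μ = GM = 6.674×10⁻¹¹ × 1.988×10³⁰ = 1.327×10²⁰ m³/s².
r₁ = 1.263×10⁸ km = 1.263×10¹¹ m.
r₂ = 8.337×10⁸ km = 8.337×10¹¹ m.
Transfer ellipse a_t = (r₁ + r₂)/2 = 4.800×10¹¹ m.
At r₁: circular v_c1 = √(μ/r₁) = 32410 m/s; transfer-perihelion v_p = √[μ(2/r₁ − 1/a_t)] = 42720 m/s.
Δv₁ = v_p − v_c1 = 10300 m/s.
At r₂: circular v_c2 = √(μ/r₂) = 12620 m/s; transfer-aphelion v_a = √[μ(2/r₂ − 1/a_t)] = 6471 m/s.
Δv₂ = v_c2 − v_a = 6144 m/s.
Total Δv = Δv₁ + Δv₂ = 16450 m/s = 16.45 km/s.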